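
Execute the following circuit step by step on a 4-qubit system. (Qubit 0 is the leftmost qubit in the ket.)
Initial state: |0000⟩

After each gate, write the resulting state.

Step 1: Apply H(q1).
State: 1/√2|0000⟩ + 1/√2|0100⟩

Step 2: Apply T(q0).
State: 1/√2|0000⟩ + 1/√2|0100⟩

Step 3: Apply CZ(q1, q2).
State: 1/√2|0000⟩ + 1/√2|0100⟩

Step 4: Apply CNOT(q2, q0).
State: 1/√2|0000⟩ + 1/√2|0100⟩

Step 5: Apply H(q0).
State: 1/2|0000⟩ + 1/2|0100⟩ + 1/2|1000⟩ + 1/2|1100⟩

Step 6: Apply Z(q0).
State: 1/2|0000⟩ + 1/2|0100⟩ - 1/2|1000⟩ - 1/2|1100⟩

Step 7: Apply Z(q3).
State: 1/2|0000⟩ + 1/2|0100⟩ - 1/2|1000⟩ - 1/2|1100⟩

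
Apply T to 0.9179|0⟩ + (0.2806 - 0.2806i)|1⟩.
0.9179|0⟩ + 0.3968|1⟩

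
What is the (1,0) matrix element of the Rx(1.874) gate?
-0.8058i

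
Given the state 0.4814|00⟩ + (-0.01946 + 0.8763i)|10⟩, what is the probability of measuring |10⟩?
0.7683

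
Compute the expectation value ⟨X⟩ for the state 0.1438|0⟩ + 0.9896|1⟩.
0.2846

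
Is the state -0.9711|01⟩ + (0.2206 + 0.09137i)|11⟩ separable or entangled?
Separable

Writing the state as a|00⟩ + b|01⟩ + c|10⟩ + d|11⟩, it is a product state iff ad − bc = 0.
Here (a, b, c, d) = (0, -0.9711, 0, (0.2206 + 0.09137i)): ad − bc = (0)(0.2206 + 0.09137i) − (-0.9711)(0) = 0, so the state is separable.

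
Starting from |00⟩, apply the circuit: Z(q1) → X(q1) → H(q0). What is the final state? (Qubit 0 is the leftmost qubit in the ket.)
1/√2|01⟩ + 1/√2|11⟩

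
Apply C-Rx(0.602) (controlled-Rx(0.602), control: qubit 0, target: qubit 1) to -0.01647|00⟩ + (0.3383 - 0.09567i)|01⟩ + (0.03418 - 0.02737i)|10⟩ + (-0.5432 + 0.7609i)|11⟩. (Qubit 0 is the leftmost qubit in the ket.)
-0.01647|00⟩ + (0.3383 - 0.09567i)|01⟩ + (0.2582 + 0.1349i)|10⟩ + (-0.5269 + 0.7166i)|11⟩

C-Rx(0.602) leaves the control-|0⟩ kets |00⟩, |01⟩ unchanged and applies Rx(0.602) to qubit 1 on the control-|1⟩ pair (|10⟩, |11⟩).
Rx(0.602) = [[cos(θ/2), −i·sin(θ/2)], [−i·sin(θ/2), cos(θ/2)]]; θ = 0.602, cos(θ/2) ≈ 0.95504, sin(θ/2) ≈ 0.296475.
With a = amp(|10⟩) = (0.03418 - 0.02737i) and b = amp(|11⟩) = (-0.5432 + 0.7609i):
new amp(|10⟩) = (0.95504)·a + (-0.296475i)·b = (0.2582 + 0.1349i)
new amp(|11⟩) = (-0.296475i)·a + (0.95504)·b = (-0.5269 + 0.7166i)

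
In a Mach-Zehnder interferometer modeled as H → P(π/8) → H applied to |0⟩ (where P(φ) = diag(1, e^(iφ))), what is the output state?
(0.9619 + 0.1913i)|0⟩ + (0.03806 - 0.1913i)|1⟩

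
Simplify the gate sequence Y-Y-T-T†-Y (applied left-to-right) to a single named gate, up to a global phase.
Y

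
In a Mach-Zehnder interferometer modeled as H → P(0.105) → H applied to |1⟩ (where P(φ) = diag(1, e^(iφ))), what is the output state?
(0.002754 - 0.0524i)|0⟩ + (0.9972 + 0.0524i)|1⟩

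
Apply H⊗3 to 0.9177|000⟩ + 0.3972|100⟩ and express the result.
0.4649|000⟩ + 0.4649|001⟩ + 0.4649|010⟩ + 0.4649|011⟩ + 0.184|100⟩ + 0.184|101⟩ + 0.184|110⟩ + 0.184|111⟩

H⊗3 gives amp(|y⟩) = (1/2√2) Σ_x (−1)^(x·y) amp(|x⟩), where x·y is the number of positions in which both x and y have a 1.
|000⟩: (0.9177 + 0.3972)/(2√2) = 0.4649
|001⟩: (0.9177 + 0.3972)/(2√2) = 0.4649
|010⟩: (0.9177 + 0.3972)/(2√2) = 0.4649
|011⟩: (0.9177 + 0.3972)/(2√2) = 0.4649
|100⟩: (0.9177 - 0.3972)/(2√2) = 0.184
|101⟩: (0.9177 - 0.3972)/(2√2) = 0.184
|110⟩: (0.9177 - 0.3972)/(2√2) = 0.184
|111⟩: (0.9177 - 0.3972)/(2√2) = 0.184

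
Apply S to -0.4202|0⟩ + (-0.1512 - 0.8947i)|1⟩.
-0.4202|0⟩ + (0.8947 - 0.1512i)|1⟩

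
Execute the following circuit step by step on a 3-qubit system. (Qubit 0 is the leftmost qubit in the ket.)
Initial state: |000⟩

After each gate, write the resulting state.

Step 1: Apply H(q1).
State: 1/√2|000⟩ + 1/√2|010⟩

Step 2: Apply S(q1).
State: 1/√2|000⟩ + (1/√2)i|010⟩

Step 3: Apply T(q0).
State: 1/√2|000⟩ + (1/√2)i|010⟩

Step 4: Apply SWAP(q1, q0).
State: 1/√2|000⟩ + (1/√2)i|100⟩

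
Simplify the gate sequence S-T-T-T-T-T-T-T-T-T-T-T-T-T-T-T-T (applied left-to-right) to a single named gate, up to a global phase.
S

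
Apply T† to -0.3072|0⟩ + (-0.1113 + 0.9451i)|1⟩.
-0.3072|0⟩ + (0.5896 + 0.747i)|1⟩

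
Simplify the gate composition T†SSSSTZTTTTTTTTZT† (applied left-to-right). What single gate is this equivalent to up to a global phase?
T†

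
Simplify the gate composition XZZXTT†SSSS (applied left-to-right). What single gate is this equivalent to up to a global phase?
I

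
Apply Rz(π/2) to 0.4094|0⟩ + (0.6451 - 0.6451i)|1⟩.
(0.2895 - 0.2895i)|0⟩ + 0.9123|1⟩

Rz(π/2) = [[e^(−iθ/2), 0], [0, e^(iθ/2)]] with e^(±iθ/2) = cos(θ/2) ± i·sin(θ/2); θ = π/2, cos(θ/2) ≈ 0.707107, sin(θ/2) ≈ 0.707107.
With a = amp(|0⟩) = 0.4094 and b = amp(|1⟩) = (0.6451 - 0.6451i):
new amp(|0⟩) = (0.707107 - 0.707107i)·a = (0.2895 - 0.2895i)
new amp(|1⟩) = (0.707107 + 0.707107i)·b = 0.9123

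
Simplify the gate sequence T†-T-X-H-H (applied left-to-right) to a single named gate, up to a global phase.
X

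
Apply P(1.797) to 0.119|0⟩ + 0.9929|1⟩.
0.119|0⟩ + (-0.2227 + 0.9676i)|1⟩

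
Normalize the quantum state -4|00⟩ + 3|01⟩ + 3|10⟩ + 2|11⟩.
-0.6489|00⟩ + 0.4867|01⟩ + 0.4867|10⟩ + 0.3244|11⟩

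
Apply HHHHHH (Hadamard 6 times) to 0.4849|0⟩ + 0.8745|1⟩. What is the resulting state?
0.4849|0⟩ + 0.8745|1⟩

H² = I, so an even number of Hadamards cancels: H^6 = I and the state is unchanged.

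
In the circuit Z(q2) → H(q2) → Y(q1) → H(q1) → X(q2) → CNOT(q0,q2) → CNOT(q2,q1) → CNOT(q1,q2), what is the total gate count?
8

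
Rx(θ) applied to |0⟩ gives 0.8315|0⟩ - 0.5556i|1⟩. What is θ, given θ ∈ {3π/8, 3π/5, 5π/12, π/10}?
3π/8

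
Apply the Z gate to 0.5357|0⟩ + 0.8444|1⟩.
0.5357|0⟩ - 0.8444|1⟩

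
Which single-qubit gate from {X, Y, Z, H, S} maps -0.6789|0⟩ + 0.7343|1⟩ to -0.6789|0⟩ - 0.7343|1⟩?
Z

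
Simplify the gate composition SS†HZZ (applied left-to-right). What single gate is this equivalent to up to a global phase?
H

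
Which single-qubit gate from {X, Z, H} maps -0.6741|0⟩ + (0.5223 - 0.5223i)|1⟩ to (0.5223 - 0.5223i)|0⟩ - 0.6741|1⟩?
X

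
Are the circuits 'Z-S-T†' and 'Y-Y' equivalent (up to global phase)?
No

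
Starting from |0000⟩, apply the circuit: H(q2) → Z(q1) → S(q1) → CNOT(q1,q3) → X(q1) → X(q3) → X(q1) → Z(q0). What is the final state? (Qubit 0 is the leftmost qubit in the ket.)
1/√2|0001⟩ + 1/√2|0011⟩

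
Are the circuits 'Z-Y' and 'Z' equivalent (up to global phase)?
No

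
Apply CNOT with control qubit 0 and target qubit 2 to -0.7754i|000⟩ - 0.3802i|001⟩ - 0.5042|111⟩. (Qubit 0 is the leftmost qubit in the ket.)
-0.7754i|000⟩ - 0.3802i|001⟩ - 0.5042|110⟩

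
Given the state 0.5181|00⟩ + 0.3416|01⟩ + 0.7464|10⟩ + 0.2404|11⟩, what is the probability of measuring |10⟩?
0.5571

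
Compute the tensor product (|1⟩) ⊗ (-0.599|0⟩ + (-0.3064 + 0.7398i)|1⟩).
-0.599|10⟩ + (-0.3064 + 0.7398i)|11⟩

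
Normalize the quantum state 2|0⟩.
|0⟩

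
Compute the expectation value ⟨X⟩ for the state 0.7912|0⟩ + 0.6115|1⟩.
0.9676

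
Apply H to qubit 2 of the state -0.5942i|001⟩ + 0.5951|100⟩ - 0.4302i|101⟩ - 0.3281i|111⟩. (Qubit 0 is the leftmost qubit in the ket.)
-0.4202i|000⟩ + 0.4202i|001⟩ + (0.4208 - 0.3042i)|100⟩ + (0.4208 + 0.3042i)|101⟩ - 0.232i|110⟩ + 0.232i|111⟩

H on qubit 2 mixes each pair of kets that differ only in qubit 2: amplitudes (a, b) of (|…0…⟩, |…1…⟩) become ((a + b)/√2, (a − b)/√2). Kets absent from the input have amplitude 0.
(|000⟩, |001⟩): (a, b) = (0, -0.5942i) → (-0.4202i, 0.4202i)
(|100⟩, |101⟩): (a, b) = (0.5951, -0.4302i) → ((0.4208 - 0.3042i), (0.4208 + 0.3042i))
(|110⟩, |111⟩): (a, b) = (0, -0.3281i) → (-0.232i, 0.232i)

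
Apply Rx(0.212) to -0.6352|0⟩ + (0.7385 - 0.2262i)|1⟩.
(-0.6556 - 0.07813i)|0⟩ + (0.7344 - 0.1577i)|1⟩

Rx(0.212) = [[cos(θ/2), −i·sin(θ/2)], [−i·sin(θ/2), cos(θ/2)]]; θ = 0.212, cos(θ/2) ≈ 0.994387, sin(θ/2) ≈ 0.105802.
With a = amp(|0⟩) = -0.6352 and b = amp(|1⟩) = (0.7385 - 0.2262i):
new amp(|0⟩) = (0.994387)·a + (-0.105802i)·b = (-0.6556 - 0.07813i)
new amp(|1⟩) = (-0.105802i)·a + (0.994387)·b = (0.7344 - 0.1577i)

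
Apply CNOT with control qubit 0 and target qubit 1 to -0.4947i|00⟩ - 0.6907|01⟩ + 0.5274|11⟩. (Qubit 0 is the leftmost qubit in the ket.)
-0.4947i|00⟩ - 0.6907|01⟩ + 0.5274|10⟩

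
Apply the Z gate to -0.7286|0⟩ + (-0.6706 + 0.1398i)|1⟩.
-0.7286|0⟩ + (0.6706 - 0.1398i)|1⟩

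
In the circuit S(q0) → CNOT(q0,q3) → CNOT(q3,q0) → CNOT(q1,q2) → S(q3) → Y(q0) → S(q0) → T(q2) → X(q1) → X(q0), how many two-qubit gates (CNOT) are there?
3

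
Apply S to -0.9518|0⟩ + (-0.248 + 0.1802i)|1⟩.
-0.9518|0⟩ + (-0.1802 - 0.248i)|1⟩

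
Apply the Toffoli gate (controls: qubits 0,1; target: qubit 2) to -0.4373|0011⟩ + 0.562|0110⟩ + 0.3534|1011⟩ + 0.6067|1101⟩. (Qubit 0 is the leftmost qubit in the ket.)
-0.4373|0011⟩ + 0.562|0110⟩ + 0.3534|1011⟩ + 0.6067|1111⟩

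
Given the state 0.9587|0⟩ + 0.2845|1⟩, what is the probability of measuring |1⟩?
0.08094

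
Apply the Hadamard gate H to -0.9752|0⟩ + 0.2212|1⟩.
-0.5332|0⟩ - 0.846|1⟩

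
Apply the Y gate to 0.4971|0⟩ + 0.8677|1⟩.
-0.8677i|0⟩ + 0.4971i|1⟩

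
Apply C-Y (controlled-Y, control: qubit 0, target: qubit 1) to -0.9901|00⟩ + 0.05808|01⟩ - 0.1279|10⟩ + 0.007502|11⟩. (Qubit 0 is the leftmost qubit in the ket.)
-0.9901|00⟩ + 0.05808|01⟩ - 0.007502i|10⟩ - 0.1279i|11⟩

C-Y leaves the control-|0⟩ kets |00⟩, |01⟩ unchanged and applies Y to qubit 1 on the control-|1⟩ pair (|10⟩, |11⟩).
Y = [[0, -i], [i, 0]].
With a = amp(|10⟩) = -0.1279 and b = amp(|11⟩) = 0.007502:
new amp(|10⟩) = (-i)·b = -0.007502i
new amp(|11⟩) = (i)·a = -0.1279i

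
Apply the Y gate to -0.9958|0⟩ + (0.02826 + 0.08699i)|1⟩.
(0.08699 - 0.02826i)|0⟩ - 0.9958i|1⟩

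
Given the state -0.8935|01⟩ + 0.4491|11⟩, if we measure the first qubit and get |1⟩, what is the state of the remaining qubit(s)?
|1⟩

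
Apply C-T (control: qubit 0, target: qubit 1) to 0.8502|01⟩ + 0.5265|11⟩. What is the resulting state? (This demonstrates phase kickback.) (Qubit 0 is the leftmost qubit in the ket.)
0.8502|01⟩ + (0.3723 + 0.3723i)|11⟩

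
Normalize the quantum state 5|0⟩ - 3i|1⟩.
0.8575|0⟩ - 0.5145i|1⟩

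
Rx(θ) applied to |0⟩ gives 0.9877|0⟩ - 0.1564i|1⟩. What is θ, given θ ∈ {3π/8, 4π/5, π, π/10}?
π/10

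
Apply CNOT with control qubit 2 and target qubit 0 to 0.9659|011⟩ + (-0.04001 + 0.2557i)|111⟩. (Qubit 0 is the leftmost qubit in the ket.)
(-0.04001 + 0.2557i)|011⟩ + 0.9659|111⟩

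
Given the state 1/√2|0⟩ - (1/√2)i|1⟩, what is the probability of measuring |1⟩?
1/2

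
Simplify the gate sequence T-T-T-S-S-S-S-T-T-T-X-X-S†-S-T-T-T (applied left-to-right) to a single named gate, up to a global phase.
T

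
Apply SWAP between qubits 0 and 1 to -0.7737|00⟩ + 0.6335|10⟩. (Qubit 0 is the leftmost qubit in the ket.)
-0.7737|00⟩ + 0.6335|01⟩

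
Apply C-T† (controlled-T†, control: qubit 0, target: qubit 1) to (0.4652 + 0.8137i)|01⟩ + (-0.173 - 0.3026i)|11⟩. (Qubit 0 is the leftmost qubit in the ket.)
(0.4652 + 0.8137i)|01⟩ + (-0.3363 - 0.09164i)|11⟩

C-T† leaves the control-|0⟩ kets |00⟩, |01⟩ unchanged and applies T† to qubit 1 on the control-|1⟩ pair (|10⟩, |11⟩).
T† = [[1, 0], [0, (1/√2 - (1/√2)i)]].
With a = amp(|10⟩) = 0 and b = amp(|11⟩) = (-0.173 - 0.3026i):
new amp(|10⟩) = (1)·a = 0
new amp(|11⟩) = (1/√2 - (1/√2)i)·b = (-0.3363 - 0.09164i)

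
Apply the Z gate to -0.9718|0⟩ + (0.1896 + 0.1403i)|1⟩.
-0.9718|0⟩ + (-0.1896 - 0.1403i)|1⟩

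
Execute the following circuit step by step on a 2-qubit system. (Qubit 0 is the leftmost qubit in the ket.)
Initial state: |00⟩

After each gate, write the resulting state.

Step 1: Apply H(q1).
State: 1/√2|00⟩ + 1/√2|01⟩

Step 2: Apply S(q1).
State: 1/√2|00⟩ + (1/√2)i|01⟩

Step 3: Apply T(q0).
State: 1/√2|00⟩ + (1/√2)i|01⟩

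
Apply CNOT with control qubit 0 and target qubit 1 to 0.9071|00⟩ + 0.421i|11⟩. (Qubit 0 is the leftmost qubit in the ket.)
0.9071|00⟩ + 0.421i|10⟩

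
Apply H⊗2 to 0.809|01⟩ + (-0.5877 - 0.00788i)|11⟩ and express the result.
(0.1107 - 0.00394i)|00⟩ + (-0.1107 + 0.00394i)|01⟩ + (0.6984 + 0.00394i)|10⟩ + (-0.6984 - 0.00394i)|11⟩

H⊗2 gives amp(|y⟩) = (1/2) Σ_x (−1)^(x·y) amp(|x⟩), where x·y is the number of positions in which both x and y have a 1.
|00⟩: (0.809 + (-0.5877 - 0.00788i))/2 = (0.1107 - 0.00394i)
|01⟩: (-0.809 - (-0.5877 - 0.00788i))/2 = (-0.1107 + 0.00394i)
|10⟩: (0.809 - (-0.5877 - 0.00788i))/2 = (0.6984 + 0.00394i)
|11⟩: (-0.809 + (-0.5877 - 0.00788i))/2 = (-0.6984 - 0.00394i)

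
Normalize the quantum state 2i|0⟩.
i|0⟩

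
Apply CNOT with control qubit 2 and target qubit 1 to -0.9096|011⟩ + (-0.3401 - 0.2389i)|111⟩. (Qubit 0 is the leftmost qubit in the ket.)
-0.9096|001⟩ + (-0.3401 - 0.2389i)|101⟩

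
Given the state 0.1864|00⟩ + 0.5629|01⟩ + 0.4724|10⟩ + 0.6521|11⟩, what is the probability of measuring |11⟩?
0.4252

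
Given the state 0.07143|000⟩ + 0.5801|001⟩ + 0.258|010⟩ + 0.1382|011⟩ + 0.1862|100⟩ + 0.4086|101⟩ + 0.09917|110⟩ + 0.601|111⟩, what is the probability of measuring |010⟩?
0.06656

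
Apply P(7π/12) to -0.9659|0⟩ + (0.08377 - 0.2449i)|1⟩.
-0.9659|0⟩ + (0.2149 + 0.1443i)|1⟩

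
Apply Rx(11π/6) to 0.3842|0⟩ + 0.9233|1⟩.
(-0.3711 - 0.239i)|0⟩ + (-0.8918 - 0.09944i)|1⟩

Rx(11π/6) = [[cos(θ/2), −i·sin(θ/2)], [−i·sin(θ/2), cos(θ/2)]]; θ = 11π/6, cos(θ/2) ≈ -0.965926, sin(θ/2) ≈ 0.258819.
With a = amp(|0⟩) = 0.3842 and b = amp(|1⟩) = 0.9233:
new amp(|0⟩) = (-0.965926)·a + (-0.258819i)·b = (-0.3711 - 0.239i)
new amp(|1⟩) = (-0.258819i)·a + (-0.965926)·b = (-0.8918 - 0.09944i)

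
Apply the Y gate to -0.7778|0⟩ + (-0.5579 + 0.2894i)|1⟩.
(0.2894 + 0.5579i)|0⟩ - 0.7778i|1⟩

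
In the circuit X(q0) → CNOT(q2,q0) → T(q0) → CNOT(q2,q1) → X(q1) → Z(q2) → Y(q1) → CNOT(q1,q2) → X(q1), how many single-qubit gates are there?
6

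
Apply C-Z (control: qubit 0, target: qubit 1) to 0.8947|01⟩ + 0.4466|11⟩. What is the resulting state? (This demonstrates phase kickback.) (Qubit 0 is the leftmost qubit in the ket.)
0.8947|01⟩ - 0.4466|11⟩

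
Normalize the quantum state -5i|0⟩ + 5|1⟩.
-(1/√2)i|0⟩ + 1/√2|1⟩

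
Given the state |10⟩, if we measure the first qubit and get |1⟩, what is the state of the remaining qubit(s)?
|0⟩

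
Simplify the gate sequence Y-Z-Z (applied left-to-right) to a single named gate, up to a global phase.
Y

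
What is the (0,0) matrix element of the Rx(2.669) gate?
0.2341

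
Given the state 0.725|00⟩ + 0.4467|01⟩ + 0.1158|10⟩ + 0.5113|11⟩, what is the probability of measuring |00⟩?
0.5256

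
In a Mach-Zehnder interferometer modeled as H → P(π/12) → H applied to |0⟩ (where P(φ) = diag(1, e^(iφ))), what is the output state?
(0.983 + 0.1294i)|0⟩ + (0.01704 - 0.1294i)|1⟩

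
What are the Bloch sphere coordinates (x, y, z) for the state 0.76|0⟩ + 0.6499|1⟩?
(0.9878, 0, 0.1552)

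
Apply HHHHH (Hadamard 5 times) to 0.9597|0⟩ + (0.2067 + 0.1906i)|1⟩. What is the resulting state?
(0.8248 + 0.1348i)|0⟩ + (0.5325 - 0.1348i)|1⟩

H² = I, so H^5 = H: a single Hadamard. With (a, b) = (0.9597, (0.2067 + 0.1906i)), H gives ((a + b)/√2, (a − b)/√2) = ((0.8248 + 0.1348i), (0.5325 - 0.1348i)).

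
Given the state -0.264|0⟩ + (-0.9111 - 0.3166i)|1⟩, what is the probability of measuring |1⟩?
0.9303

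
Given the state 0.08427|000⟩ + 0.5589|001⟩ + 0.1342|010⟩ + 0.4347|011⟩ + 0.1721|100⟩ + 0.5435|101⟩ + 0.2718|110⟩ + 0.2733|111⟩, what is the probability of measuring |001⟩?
0.3124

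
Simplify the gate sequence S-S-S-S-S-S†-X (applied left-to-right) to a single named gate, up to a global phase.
X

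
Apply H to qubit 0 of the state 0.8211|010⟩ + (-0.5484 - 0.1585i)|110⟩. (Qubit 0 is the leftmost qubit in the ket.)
(0.1928 - 0.1121i)|010⟩ + (0.9684 + 0.1121i)|110⟩

H on qubit 0 mixes each pair of kets that differ only in qubit 0: amplitudes (a, b) of (|…0…⟩, |…1…⟩) become ((a + b)/√2, (a − b)/√2). Kets absent from the input have amplitude 0.
(|010⟩, |110⟩): (a, b) = (0.8211, (-0.5484 - 0.1585i)) → ((0.1928 - 0.1121i), (0.9684 + 0.1121i))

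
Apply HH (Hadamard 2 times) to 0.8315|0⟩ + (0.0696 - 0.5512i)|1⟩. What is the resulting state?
0.8315|0⟩ + (0.0696 - 0.5512i)|1⟩

H² = I, so an even number of Hadamards cancels: H^2 = I and the state is unchanged.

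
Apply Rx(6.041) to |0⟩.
-0.9927|0⟩ - 0.1208i|1⟩

Rx(6.041) = [[cos(θ/2), −i·sin(θ/2)], [−i·sin(θ/2), cos(θ/2)]]; θ = 6.041, cos(θ/2) ≈ -0.992677, sin(θ/2) ≈ 0.120797.
With a = amp(|0⟩) = 1 and b = amp(|1⟩) = 0:
new amp(|0⟩) = (-0.992677)·a + (-0.120797i)·b = -0.9927
new amp(|1⟩) = (-0.120797i)·a + (-0.992677)·b = -0.1208i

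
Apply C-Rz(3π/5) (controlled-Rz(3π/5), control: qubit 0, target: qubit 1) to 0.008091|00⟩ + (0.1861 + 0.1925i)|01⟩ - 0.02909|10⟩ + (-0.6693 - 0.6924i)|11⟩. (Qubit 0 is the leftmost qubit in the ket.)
0.008091|00⟩ + (0.1861 + 0.1925i)|01⟩ + (-0.0171 + 0.02353i)|10⟩ + (0.1668 - 0.9485i)|11⟩

C-Rz(3π/5) leaves the control-|0⟩ kets |00⟩, |01⟩ unchanged and applies Rz(3π/5) to qubit 1 on the control-|1⟩ pair (|10⟩, |11⟩).
Rz(3π/5) = [[e^(−iθ/2), 0], [0, e^(iθ/2)]] with e^(±iθ/2) = cos(θ/2) ± i·sin(θ/2); θ = 3π/5, cos(θ/2) ≈ 0.587785, sin(θ/2) ≈ 0.809017.
With a = amp(|10⟩) = -0.02909 and b = amp(|11⟩) = (-0.6693 - 0.6924i):
new amp(|10⟩) = (0.587785 - 0.809017i)·a = (-0.0171 + 0.02353i)
new amp(|11⟩) = (0.587785 + 0.809017i)·b = (0.1668 - 0.9485i)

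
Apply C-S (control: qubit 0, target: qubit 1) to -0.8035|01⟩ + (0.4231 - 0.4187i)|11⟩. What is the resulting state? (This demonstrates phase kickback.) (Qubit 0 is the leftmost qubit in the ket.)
-0.8035|01⟩ + (0.4187 + 0.4231i)|11⟩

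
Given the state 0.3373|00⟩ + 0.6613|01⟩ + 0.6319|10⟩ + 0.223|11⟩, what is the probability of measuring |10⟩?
0.3993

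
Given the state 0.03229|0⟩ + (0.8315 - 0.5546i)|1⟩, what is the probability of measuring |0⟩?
0.001043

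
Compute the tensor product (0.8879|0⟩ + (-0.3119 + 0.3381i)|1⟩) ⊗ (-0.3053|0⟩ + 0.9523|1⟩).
-0.2711|00⟩ + 0.8455|01⟩ + (0.09522 - 0.1032i)|10⟩ + (-0.297 + 0.322i)|11⟩

amp(|b₁b₂…⟩) = product of the factor amplitudes for bits b₁, b₂, …; only kets whose every factor amplitude is nonzero survive.
|00⟩: (0.8879)(-0.3053) = -0.2711
|01⟩: (0.8879)(0.9523) = 0.8455
|10⟩: (-0.3119 + 0.3381i)(-0.3053) = (0.09522 - 0.1032i)
|11⟩: (-0.3119 + 0.3381i)(0.9523) = (-0.297 + 0.322i)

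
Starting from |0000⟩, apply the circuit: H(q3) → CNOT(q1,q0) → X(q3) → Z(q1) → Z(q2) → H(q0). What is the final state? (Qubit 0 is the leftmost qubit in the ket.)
1/2|0000⟩ + 1/2|0001⟩ + 1/2|1000⟩ + 1/2|1001⟩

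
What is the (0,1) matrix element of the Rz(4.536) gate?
0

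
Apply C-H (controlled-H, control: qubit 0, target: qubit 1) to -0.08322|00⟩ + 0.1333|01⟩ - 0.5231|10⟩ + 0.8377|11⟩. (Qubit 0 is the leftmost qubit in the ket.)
-0.08322|00⟩ + 0.1333|01⟩ + 0.2225|10⟩ - 0.9622|11⟩

C-H leaves the control-|0⟩ kets |00⟩, |01⟩ unchanged and applies H to qubit 1 on the control-|1⟩ pair (|10⟩, |11⟩).
H = [[1/√2, 1/√2], [1/√2, -1/√2]].
With a = amp(|10⟩) = -0.5231 and b = amp(|11⟩) = 0.8377:
new amp(|10⟩) = (1/√2)·a + (1/√2)·b = 0.2225
new amp(|11⟩) = (1/√2)·a + (-1/√2)·b = -0.9622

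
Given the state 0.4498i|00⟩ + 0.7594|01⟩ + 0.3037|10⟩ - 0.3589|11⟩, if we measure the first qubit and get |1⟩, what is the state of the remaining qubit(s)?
0.646|0⟩ - 0.7634|1⟩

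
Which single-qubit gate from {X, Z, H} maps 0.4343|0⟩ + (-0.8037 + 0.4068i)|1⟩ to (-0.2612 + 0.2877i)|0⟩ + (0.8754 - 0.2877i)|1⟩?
H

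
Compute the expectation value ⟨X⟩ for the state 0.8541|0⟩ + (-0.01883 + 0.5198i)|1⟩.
-0.03217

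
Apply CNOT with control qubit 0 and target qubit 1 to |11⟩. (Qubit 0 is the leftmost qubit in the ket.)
|10⟩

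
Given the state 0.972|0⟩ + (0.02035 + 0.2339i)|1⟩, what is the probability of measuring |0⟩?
0.9448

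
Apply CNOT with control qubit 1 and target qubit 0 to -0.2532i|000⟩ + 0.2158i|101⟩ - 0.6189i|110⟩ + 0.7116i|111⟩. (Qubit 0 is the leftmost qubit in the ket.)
-0.2532i|000⟩ - 0.6189i|010⟩ + 0.7116i|011⟩ + 0.2158i|101⟩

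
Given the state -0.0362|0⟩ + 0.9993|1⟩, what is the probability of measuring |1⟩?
0.9986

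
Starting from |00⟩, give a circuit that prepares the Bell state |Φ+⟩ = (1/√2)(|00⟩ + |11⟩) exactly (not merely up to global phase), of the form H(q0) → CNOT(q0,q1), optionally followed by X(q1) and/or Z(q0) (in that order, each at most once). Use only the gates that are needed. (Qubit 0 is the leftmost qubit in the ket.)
H(q0) → CNOT(q0,q1)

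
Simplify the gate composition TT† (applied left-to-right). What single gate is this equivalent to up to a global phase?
I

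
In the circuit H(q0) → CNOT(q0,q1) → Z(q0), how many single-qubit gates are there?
2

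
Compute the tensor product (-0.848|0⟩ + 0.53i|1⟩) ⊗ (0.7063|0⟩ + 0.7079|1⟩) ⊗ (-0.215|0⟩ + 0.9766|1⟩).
0.1288|000⟩ - 0.5849|001⟩ + 0.1291|010⟩ - 0.5863|011⟩ - 0.08048i|100⟩ + 0.3656i|101⟩ - 0.08067i|110⟩ + 0.3664i|111⟩

amp(|b₁b₂…⟩) = product of the factor amplitudes for bits b₁, b₂, …; only kets whose every factor amplitude is nonzero survive.
|000⟩: (-0.848)(0.7063)(-0.215) = 0.1288
|001⟩: (-0.848)(0.7063)(0.9766) = -0.5849
|010⟩: (-0.848)(0.7079)(-0.215) = 0.1291
|011⟩: (-0.848)(0.7079)(0.9766) = -0.5863
|100⟩: (0.53i)(0.7063)(-0.215) = -0.08048i
|101⟩: (0.53i)(0.7063)(0.9766) = 0.3656i
|110⟩: (0.53i)(0.7079)(-0.215) = -0.08067i
|111⟩: (0.53i)(0.7079)(0.9766) = 0.3664i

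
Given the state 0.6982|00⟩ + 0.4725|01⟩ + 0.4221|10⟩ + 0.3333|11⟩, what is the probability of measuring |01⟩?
0.2233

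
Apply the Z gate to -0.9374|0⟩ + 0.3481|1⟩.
-0.9374|0⟩ - 0.3481|1⟩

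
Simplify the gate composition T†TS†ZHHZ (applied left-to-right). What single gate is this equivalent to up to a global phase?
S†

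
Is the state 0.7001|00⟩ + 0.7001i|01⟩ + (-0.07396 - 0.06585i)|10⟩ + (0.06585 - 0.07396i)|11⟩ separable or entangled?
Separable

Writing the state as a|00⟩ + b|01⟩ + c|10⟩ + d|11⟩, it is a product state iff ad − bc = 0.
Here (a, b, c, d) = (0.7001, 0.7001i, (-0.07396 - 0.06585i), (0.06585 - 0.07396i)): ad − bc = (0.7001)(0.06585 - 0.07396i) − (0.7001i)(-0.07396 - 0.06585i) = 0, so the state is separable.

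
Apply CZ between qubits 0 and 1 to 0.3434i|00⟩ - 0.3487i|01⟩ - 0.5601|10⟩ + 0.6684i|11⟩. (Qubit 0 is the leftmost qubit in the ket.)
0.3434i|00⟩ - 0.3487i|01⟩ - 0.5601|10⟩ - 0.6684i|11⟩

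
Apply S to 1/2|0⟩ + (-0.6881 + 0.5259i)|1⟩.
1/2|0⟩ + (-0.5259 - 0.6881i)|1⟩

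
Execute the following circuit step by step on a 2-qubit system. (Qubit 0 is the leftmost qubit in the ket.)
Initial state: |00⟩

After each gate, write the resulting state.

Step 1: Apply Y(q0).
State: i|10⟩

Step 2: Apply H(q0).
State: (1/√2)i|00⟩ - (1/√2)i|10⟩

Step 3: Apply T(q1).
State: (1/√2)i|00⟩ - (1/√2)i|10⟩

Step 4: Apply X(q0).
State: -(1/√2)i|00⟩ + (1/√2)i|10⟩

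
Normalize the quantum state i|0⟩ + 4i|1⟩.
0.2425i|0⟩ + 0.9701i|1⟩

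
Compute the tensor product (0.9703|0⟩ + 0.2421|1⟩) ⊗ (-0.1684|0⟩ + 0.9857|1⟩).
-0.1634|00⟩ + 0.9564|01⟩ - 0.04077|10⟩ + 0.2386|11⟩

amp(|b₁b₂…⟩) = product of the factor amplitudes for bits b₁, b₂, …; only kets whose every factor amplitude is nonzero survive.
|00⟩: (0.9703)(-0.1684) = -0.1634
|01⟩: (0.9703)(0.9857) = 0.9564
|10⟩: (0.2421)(-0.1684) = -0.04077
|11⟩: (0.2421)(0.9857) = 0.2386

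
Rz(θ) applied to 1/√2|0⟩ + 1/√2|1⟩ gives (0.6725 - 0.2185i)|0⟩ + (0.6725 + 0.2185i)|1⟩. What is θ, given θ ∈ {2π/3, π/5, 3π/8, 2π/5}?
π/5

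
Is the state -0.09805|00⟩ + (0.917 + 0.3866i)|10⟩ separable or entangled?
Separable

Writing the state as a|00⟩ + b|01⟩ + c|10⟩ + d|11⟩, it is a product state iff ad − bc = 0.
Here (a, b, c, d) = (-0.09805, 0, (0.917 + 0.3866i), 0): ad − bc = (-0.09805)(0) − (0)(0.917 + 0.3866i) = 0, so the state is separable.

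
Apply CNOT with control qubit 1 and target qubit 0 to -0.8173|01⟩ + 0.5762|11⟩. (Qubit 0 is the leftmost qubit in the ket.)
0.5762|01⟩ - 0.8173|11⟩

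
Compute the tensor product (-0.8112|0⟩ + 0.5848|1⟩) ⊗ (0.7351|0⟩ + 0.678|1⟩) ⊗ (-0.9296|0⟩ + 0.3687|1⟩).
0.5543|000⟩ - 0.2199|001⟩ + 0.5113|010⟩ - 0.2028|011⟩ - 0.3996|100⟩ + 0.1585|101⟩ - 0.3686|110⟩ + 0.1462|111⟩

amp(|b₁b₂…⟩) = product of the factor amplitudes for bits b₁, b₂, …; only kets whose every factor amplitude is nonzero survive.
|000⟩: (-0.8112)(0.7351)(-0.9296) = 0.5543
|001⟩: (-0.8112)(0.7351)(0.3687) = -0.2199
|010⟩: (-0.8112)(0.678)(-0.9296) = 0.5113
|011⟩: (-0.8112)(0.678)(0.3687) = -0.2028
|100⟩: (0.5848)(0.7351)(-0.9296) = -0.3996
|101⟩: (0.5848)(0.7351)(0.3687) = 0.1585
|110⟩: (0.5848)(0.678)(-0.9296) = -0.3686
|111⟩: (0.5848)(0.678)(0.3687) = 0.1462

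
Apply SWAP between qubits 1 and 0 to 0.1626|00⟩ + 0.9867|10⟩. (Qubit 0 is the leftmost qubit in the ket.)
0.1626|00⟩ + 0.9867|01⟩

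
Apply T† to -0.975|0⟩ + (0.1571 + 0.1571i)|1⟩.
-0.975|0⟩ + 0.2222|1⟩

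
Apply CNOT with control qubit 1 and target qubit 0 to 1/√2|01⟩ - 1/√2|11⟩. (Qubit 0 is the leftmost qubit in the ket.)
-1/√2|01⟩ + 1/√2|11⟩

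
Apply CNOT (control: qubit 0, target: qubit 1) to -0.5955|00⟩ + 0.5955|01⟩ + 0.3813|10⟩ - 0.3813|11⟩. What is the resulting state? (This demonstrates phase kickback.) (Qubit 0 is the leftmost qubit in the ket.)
-0.5955|00⟩ + 0.5955|01⟩ - 0.3813|10⟩ + 0.3813|11⟩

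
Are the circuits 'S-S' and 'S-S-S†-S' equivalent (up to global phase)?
Yes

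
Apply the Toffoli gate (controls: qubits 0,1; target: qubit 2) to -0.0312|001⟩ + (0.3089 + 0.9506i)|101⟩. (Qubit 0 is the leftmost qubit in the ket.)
-0.0312|001⟩ + (0.3089 + 0.9506i)|101⟩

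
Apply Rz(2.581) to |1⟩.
(0.2766 + 0.961i)|1⟩

Rz(2.581) = [[e^(−iθ/2), 0], [0, e^(iθ/2)]] with e^(±iθ/2) = cos(θ/2) ± i·sin(θ/2); θ = 2.581, cos(θ/2) ≈ 0.27664, sin(θ/2) ≈ 0.960974.
With a = amp(|0⟩) = 0 and b = amp(|1⟩) = 1:
new amp(|0⟩) = (0.27664 - 0.960974i)·a = 0
new amp(|1⟩) = (0.27664 + 0.960974i)·b = (0.2766 + 0.961i)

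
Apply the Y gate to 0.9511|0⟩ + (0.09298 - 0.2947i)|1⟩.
(-0.2947 - 0.09298i)|0⟩ + 0.9511i|1⟩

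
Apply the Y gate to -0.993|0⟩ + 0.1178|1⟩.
-0.1178i|0⟩ - 0.993i|1⟩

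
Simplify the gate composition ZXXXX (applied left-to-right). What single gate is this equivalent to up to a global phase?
Z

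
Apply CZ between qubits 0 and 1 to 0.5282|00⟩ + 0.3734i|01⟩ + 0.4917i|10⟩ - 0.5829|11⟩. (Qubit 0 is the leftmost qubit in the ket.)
0.5282|00⟩ + 0.3734i|01⟩ + 0.4917i|10⟩ + 0.5829|11⟩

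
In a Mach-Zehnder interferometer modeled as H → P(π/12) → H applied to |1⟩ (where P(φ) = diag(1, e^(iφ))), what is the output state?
(0.01704 - 0.1294i)|0⟩ + (0.983 + 0.1294i)|1⟩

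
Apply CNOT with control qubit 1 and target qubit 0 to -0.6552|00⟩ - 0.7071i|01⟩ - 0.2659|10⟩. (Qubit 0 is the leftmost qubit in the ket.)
-0.6552|00⟩ - 0.2659|10⟩ - 0.7071i|11⟩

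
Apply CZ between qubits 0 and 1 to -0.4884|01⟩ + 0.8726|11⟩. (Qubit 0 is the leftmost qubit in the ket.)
-0.4884|01⟩ - 0.8726|11⟩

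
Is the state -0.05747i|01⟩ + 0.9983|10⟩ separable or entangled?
Entangled

Writing the state as a|00⟩ + b|01⟩ + c|10⟩ + d|11⟩, it is a product state iff ad − bc = 0.
Here (a, b, c, d) = (0, -0.05747i, 0.9983, 0): ad − bc = (0)(0) − (-0.05747i)(0.9983) = 0.05737i ≠ 0, so the state is entangled.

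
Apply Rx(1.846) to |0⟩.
0.6034|0⟩ - 0.7974i|1⟩

Rx(1.846) = [[cos(θ/2), −i·sin(θ/2)], [−i·sin(θ/2), cos(θ/2)]]; θ = 1.846, cos(θ/2) ≈ 0.603431, sin(θ/2) ≈ 0.797415.
With a = amp(|0⟩) = 1 and b = amp(|1⟩) = 0:
new amp(|0⟩) = (0.603431)·a + (-0.797415i)·b = 0.6034
new amp(|1⟩) = (-0.797415i)·a + (0.603431)·b = -0.7974i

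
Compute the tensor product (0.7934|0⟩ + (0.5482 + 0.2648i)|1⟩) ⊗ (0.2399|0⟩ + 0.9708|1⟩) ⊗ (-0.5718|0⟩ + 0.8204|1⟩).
-0.1088|000⟩ + 0.1562|001⟩ - 0.4404|010⟩ + 0.6319|011⟩ + (-0.0752 - 0.03632i)|100⟩ + (0.1079 + 0.05212i)|101⟩ + (-0.3043 - 0.147i)|110⟩ + (0.4366 + 0.2109i)|111⟩

amp(|b₁b₂…⟩) = product of the factor amplitudes for bits b₁, b₂, …; only kets whose every factor amplitude is nonzero survive.
|000⟩: (0.7934)(0.2399)(-0.5718) = -0.1088
|001⟩: (0.7934)(0.2399)(0.8204) = 0.1562
|010⟩: (0.7934)(0.9708)(-0.5718) = -0.4404
|011⟩: (0.7934)(0.9708)(0.8204) = 0.6319
|100⟩: (0.5482 + 0.2648i)(0.2399)(-0.5718) = (-0.0752 - 0.03632i)
|101⟩: (0.5482 + 0.2648i)(0.2399)(0.8204) = (0.1079 + 0.05212i)
|110⟩: (0.5482 + 0.2648i)(0.9708)(-0.5718) = (-0.3043 - 0.147i)
|111⟩: (0.5482 + 0.2648i)(0.9708)(0.8204) = (0.4366 + 0.2109i)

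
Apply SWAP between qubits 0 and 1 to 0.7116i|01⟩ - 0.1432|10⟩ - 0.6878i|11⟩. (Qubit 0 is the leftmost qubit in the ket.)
-0.1432|01⟩ + 0.7116i|10⟩ - 0.6878i|11⟩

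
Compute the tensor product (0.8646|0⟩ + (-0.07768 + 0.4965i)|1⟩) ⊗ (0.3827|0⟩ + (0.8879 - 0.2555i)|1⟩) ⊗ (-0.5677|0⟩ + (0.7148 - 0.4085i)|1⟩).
-0.1878|000⟩ + (0.2365 - 0.1352i)|001⟩ + (-0.4358 + 0.1254i)|010⟩ + (0.4585 - 0.4715i)|011⟩ + (0.01688 - 0.1079i)|100⟩ + (0.05637 + 0.148i)|101⟩ + (-0.03286 - 0.2615i)|110⟩ + (0.2296 + 0.3057i)|111⟩

amp(|b₁b₂…⟩) = product of the factor amplitudes for bits b₁, b₂, …; only kets whose every factor amplitude is nonzero survive.
|000⟩: (0.8646)(0.3827)(-0.5677) = -0.1878
|001⟩: (0.8646)(0.3827)(0.7148 - 0.4085i) = (0.2365 - 0.1352i)
|010⟩: (0.8646)(0.8879 - 0.2555i)(-0.5677) = (-0.4358 + 0.1254i)
|011⟩: (0.8646)(0.8879 - 0.2555i)(0.7148 - 0.4085i) = (0.4585 - 0.4715i)
|100⟩: (-0.07768 + 0.4965i)(0.3827)(-0.5677) = (0.01688 - 0.1079i)
|101⟩: (-0.07768 + 0.4965i)(0.3827)(0.7148 - 0.4085i) = (0.05637 + 0.148i)
|110⟩: (-0.07768 + 0.4965i)(0.8879 - 0.2555i)(-0.5677) = (-0.03286 - 0.2615i)
|111⟩: (-0.07768 + 0.4965i)(0.8879 - 0.2555i)(0.7148 - 0.4085i) = (0.2296 + 0.3057i)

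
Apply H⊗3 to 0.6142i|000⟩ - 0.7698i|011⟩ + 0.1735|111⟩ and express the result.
(0.06134 - 0.05501i)|000⟩ + (-0.06134 + 0.4893i)|001⟩ + (-0.06134 + 0.4893i)|010⟩ + (0.06134 - 0.05501i)|011⟩ + (-0.06134 - 0.05501i)|100⟩ + (0.06134 + 0.4893i)|101⟩ + (0.06134 + 0.4893i)|110⟩ + (-0.06134 - 0.05501i)|111⟩

H⊗3 gives amp(|y⟩) = (1/2√2) Σ_x (−1)^(x·y) amp(|x⟩), where x·y is the number of positions in which both x and y have a 1.
|000⟩: (0.6142i - 0.7698i + 0.1735)/(2√2) = (0.06134 - 0.05501i)
|001⟩: (0.6142i + 0.7698i - 0.1735)/(2√2) = (-0.06134 + 0.4893i)
|010⟩: (0.6142i + 0.7698i - 0.1735)/(2√2) = (-0.06134 + 0.4893i)
|011⟩: (0.6142i - 0.7698i + 0.1735)/(2√2) = (0.06134 - 0.05501i)
|100⟩: (0.6142i - 0.7698i - 0.1735)/(2√2) = (-0.06134 - 0.05501i)
|101⟩: (0.6142i + 0.7698i + 0.1735)/(2√2) = (0.06134 + 0.4893i)
|110⟩: (0.6142i + 0.7698i + 0.1735)/(2√2) = (0.06134 + 0.4893i)
|111⟩: (0.6142i - 0.7698i - 0.1735)/(2√2) = (-0.06134 - 0.05501i)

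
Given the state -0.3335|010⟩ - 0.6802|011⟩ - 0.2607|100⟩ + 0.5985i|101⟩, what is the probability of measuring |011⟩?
0.4627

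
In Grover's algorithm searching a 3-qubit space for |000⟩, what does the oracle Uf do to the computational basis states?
Uf|x⟩ = -|x⟩ if x = 000, else |x⟩ (phase flip on target)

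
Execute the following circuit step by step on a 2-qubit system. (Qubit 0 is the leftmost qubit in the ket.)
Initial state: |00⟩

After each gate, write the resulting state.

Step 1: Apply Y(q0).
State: i|10⟩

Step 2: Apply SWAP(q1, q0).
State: i|01⟩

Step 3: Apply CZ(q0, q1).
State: i|01⟩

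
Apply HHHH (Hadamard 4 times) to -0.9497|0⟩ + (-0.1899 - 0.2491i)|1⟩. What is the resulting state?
-0.9497|0⟩ + (-0.1899 - 0.2491i)|1⟩

H² = I, so an even number of Hadamards cancels: H^4 = I and the state is unchanged.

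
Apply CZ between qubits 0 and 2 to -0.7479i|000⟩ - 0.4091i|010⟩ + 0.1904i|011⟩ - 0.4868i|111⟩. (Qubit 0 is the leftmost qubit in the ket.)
-0.7479i|000⟩ - 0.4091i|010⟩ + 0.1904i|011⟩ + 0.4868i|111⟩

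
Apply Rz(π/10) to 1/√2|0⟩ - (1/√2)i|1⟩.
(0.6984 - 0.1106i)|0⟩ + (0.1106 - 0.6984i)|1⟩

Rz(π/10) = [[e^(−iθ/2), 0], [0, e^(iθ/2)]] with e^(±iθ/2) = cos(θ/2) ± i·sin(θ/2); θ = π/10, cos(θ/2) ≈ 0.987688, sin(θ/2) ≈ 0.156434.
With a = amp(|0⟩) = 1/√2 and b = amp(|1⟩) = -(1/√2)i:
new amp(|0⟩) = (0.987688 - 0.156434i)·a = (0.6984 - 0.1106i)
new amp(|1⟩) = (0.987688 + 0.156434i)·b = (0.1106 - 0.6984i)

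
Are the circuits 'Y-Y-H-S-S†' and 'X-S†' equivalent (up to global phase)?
No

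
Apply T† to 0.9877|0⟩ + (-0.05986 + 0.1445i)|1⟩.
0.9877|0⟩ + (0.05985 + 0.1445i)|1⟩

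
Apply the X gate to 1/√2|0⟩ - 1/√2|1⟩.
-1/√2|0⟩ + 1/√2|1⟩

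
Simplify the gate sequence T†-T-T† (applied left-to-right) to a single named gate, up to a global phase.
T†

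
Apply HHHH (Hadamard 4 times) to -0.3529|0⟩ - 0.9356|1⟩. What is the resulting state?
-0.3529|0⟩ - 0.9356|1⟩

H² = I, so an even number of Hadamards cancels: H^4 = I and the state is unchanged.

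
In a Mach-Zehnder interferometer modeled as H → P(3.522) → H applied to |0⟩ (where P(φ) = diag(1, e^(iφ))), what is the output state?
(0.03574 - 0.1856i)|0⟩ + (0.9643 + 0.1856i)|1⟩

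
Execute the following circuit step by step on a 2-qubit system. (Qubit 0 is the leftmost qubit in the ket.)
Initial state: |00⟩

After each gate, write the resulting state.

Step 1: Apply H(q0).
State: 1/√2|00⟩ + 1/√2|10⟩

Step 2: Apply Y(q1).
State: (1/√2)i|01⟩ + (1/√2)i|11⟩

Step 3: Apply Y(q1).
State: 1/√2|00⟩ + 1/√2|10⟩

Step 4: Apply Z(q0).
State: 1/√2|00⟩ - 1/√2|10⟩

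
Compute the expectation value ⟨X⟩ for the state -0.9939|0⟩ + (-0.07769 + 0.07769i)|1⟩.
0.1544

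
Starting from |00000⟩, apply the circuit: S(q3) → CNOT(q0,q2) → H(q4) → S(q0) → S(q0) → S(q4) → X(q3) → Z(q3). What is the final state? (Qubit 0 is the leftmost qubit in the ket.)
-1/√2|00010⟩ - (1/√2)i|00011⟩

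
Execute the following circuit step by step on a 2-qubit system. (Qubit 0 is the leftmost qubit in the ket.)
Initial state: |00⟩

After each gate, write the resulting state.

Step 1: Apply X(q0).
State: |10⟩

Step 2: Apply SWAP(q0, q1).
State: |01⟩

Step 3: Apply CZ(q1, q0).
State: |01⟩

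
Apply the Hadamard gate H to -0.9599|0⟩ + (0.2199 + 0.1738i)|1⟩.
(-0.5233 + 0.1229i)|0⟩ + (-0.8342 - 0.1229i)|1⟩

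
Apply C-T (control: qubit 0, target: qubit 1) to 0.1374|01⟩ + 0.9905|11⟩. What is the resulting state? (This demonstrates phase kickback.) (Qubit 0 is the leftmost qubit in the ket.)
0.1374|01⟩ + (0.7004 + 0.7004i)|11⟩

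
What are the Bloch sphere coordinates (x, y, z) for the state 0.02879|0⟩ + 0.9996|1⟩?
(0.05756, 0, -0.9984)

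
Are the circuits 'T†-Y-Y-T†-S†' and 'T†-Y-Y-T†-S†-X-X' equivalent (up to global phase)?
Yes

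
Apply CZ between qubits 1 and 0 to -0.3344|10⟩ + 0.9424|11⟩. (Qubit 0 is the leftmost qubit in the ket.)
-0.3344|10⟩ - 0.9424|11⟩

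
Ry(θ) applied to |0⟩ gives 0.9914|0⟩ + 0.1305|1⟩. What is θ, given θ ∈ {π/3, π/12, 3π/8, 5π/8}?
π/12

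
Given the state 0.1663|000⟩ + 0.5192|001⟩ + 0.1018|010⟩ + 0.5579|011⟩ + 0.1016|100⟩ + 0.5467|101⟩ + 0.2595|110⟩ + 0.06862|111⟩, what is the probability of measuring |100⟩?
0.01032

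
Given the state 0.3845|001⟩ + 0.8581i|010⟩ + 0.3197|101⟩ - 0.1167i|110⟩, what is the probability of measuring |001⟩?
0.1478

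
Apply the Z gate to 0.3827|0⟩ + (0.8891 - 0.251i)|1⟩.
0.3827|0⟩ + (-0.8891 + 0.251i)|1⟩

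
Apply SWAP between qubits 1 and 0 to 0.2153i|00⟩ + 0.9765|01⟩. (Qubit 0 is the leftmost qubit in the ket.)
0.2153i|00⟩ + 0.9765|10⟩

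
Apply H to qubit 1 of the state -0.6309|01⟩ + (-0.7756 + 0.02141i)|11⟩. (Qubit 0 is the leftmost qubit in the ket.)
-0.4461|00⟩ + 0.4461|01⟩ + (-0.5484 + 0.01514i)|10⟩ + (0.5484 - 0.01514i)|11⟩

H on qubit 1 mixes each pair of kets that differ only in qubit 1: amplitudes (a, b) of (|…0…⟩, |…1…⟩) become ((a + b)/√2, (a − b)/√2). Kets absent from the input have amplitude 0.
(|00⟩, |01⟩): (a, b) = (0, -0.6309) → (-0.4461, 0.4461)
(|10⟩, |11⟩): (a, b) = (0, (-0.7756 + 0.02141i)) → ((-0.5484 + 0.01514i), (0.5484 - 0.01514i))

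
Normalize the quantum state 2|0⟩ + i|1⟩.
0.8944|0⟩ + (1/√5)i|1⟩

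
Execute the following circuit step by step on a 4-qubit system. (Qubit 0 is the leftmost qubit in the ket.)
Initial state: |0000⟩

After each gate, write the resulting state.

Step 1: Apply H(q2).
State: 1/√2|0000⟩ + 1/√2|0010⟩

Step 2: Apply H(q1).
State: 1/2|0000⟩ + 1/2|0010⟩ + 1/2|0100⟩ + 1/2|0110⟩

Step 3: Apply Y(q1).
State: -(1/2)i|0000⟩ - (1/2)i|0010⟩ + (1/2)i|0100⟩ + (1/2)i|0110⟩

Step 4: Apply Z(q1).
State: -(1/2)i|0000⟩ - (1/2)i|0010⟩ - (1/2)i|0100⟩ - (1/2)i|0110⟩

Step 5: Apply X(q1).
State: -(1/2)i|0000⟩ - (1/2)i|0010⟩ - (1/2)i|0100⟩ - (1/2)i|0110⟩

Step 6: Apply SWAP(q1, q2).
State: -(1/2)i|0000⟩ - (1/2)i|0010⟩ - (1/2)i|0100⟩ - (1/2)i|0110⟩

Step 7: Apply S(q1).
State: -(1/2)i|0000⟩ - (1/2)i|0010⟩ + 1/2|0100⟩ + 1/2|0110⟩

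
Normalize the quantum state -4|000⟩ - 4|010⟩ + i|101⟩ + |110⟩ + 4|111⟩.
-0.5657|000⟩ - 0.5657|010⟩ + 0.1414i|101⟩ + 0.1414|110⟩ + 0.5657|111⟩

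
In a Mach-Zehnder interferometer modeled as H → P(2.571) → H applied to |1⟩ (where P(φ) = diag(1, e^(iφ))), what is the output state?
(0.9208 - 0.2701i)|0⟩ + (0.07921 + 0.2701i)|1⟩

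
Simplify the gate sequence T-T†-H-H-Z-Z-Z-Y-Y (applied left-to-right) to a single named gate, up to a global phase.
Z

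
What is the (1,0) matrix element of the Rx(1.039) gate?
-0.4964i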